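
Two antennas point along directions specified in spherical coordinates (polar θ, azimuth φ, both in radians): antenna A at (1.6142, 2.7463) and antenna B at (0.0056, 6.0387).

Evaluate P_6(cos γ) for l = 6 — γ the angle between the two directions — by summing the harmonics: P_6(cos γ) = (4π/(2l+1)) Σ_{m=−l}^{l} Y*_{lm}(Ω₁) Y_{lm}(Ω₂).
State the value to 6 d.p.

-0.296907

Expand P_6 via completeness: Σ_{m} conj(Y_{6,m}) at Ω₁ times Y_{6,m} at Ω₂ —
  m=-6: Y*=(-0.344911, -0.334340)  Y=(0.000000, 0.000000)  product (0.000000, -0.000000)
  m=-5: Y*=(-0.028520, -0.066404)  Y=(0.000000, 0.000000)  product (0.000000, -0.000000)
  m=-4: Y*=(0.003611, 0.348059)  Y=(0.000000, 0.000000)  product (-0.000000, 0.000000)
  m=-3: Y*=(-0.031529, 0.077825)  Y=(0.000001, 0.000001)  product (-0.000000, 0.000000)
  m=-2: Y*=(0.220950, -0.223254)  Y=(0.000144, 0.000077)  product (0.000049, -0.000015)
  m=-1: Y*=(0.081479, -0.033998)  Y=(0.017905, 0.004467)  product (0.001611, -0.000245)
  m=+0: Y*=(-0.305350, -0.000000)  Y=(1.016772, 0.000000)  product (-0.310472, -0.000000)
  m=+1: Y*=(-0.081479, -0.033998)  Y=(-0.017905, 0.004467)  product (0.001611, 0.000245)
  m=+2: Y*=(0.220950, 0.223254)  Y=(0.000144, -0.000077)  product (0.000049, 0.000015)
  m=+3: Y*=(0.031529, 0.077825)  Y=(-0.000001, 0.000001)  product (-0.000000, -0.000000)
  m=+4: Y*=(0.003611, -0.348059)  Y=(0.000000, -0.000000)  product (-0.000000, -0.000000)
  m=+5: Y*=(0.028520, -0.066404)  Y=(-0.000000, 0.000000)  product (0.000000, 0.000000)
  m=+6: Y*=(-0.344911, 0.334340)  Y=(0.000000, -0.000000)  product (0.000000, 0.000000)
Σ over m = (-0.307152, 0.000000); ×(4π/13) → (-0.296907, 0.000000). Real part: -0.296907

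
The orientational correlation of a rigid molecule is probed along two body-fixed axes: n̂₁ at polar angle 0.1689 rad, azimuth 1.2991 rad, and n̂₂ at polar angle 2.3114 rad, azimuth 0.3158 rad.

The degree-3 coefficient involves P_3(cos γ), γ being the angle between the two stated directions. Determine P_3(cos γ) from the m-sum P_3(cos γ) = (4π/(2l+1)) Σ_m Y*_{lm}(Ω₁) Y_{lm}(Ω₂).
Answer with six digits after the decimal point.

Term-by-term m-sum for l=3 (normalisation 4π/7 = 1.795196):
  term(m=-3) = -0.00033 + 0.00006j   from Y*(Ω₁)=-0.00144 - 0.00136j, Y(Ω₂)=0.09793 - 0.13619j
  term(m=-2) = 0.00412 - 0.00987j   from Y*(Ω₁)=-0.02437 + 0.01472j, Y(Ω₂)=-0.30317 + 0.22179j
  term(m=-1) = 0.03537 + 0.05312j   from Y*(Ω₁)=0.05626 + 0.20194j, Y(Ω₂)=0.28938 - 0.09455j
  term(m=+0) = 0.12459 + 0.00000j   from Y*(Ω₁)=0.68376 + 0.00000j, Y(Ω₂)=0.18222 + 0.00000j
  term(m=+1) = 0.03537 - 0.05312j   from Y*(Ω₁)=-0.05626 + 0.20194j, Y(Ω₂)=-0.28938 - 0.09455j
  term(m=+2) = 0.00412 + 0.00987j   from Y*(Ω₁)=-0.02437 - 0.01472j, Y(Ω₂)=-0.30317 - 0.22179j
  term(m=+3) = -0.00033 - 0.00006j   from Y*(Ω₁)=0.00144 - 0.00136j, Y(Ω₂)=-0.09793 - 0.13619j
Total Σ_m = 0.20293 + 0.00000j. Multiply by 1.795196: 0.36430 + 0.00000j. P_3(cos γ) = 0.364303

0.364303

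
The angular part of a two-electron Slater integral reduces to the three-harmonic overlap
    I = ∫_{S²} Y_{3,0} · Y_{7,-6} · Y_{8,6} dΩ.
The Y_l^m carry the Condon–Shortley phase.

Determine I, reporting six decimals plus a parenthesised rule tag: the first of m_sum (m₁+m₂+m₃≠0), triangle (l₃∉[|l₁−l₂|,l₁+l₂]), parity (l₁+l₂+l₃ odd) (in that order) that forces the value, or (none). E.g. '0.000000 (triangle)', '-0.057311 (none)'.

-0.175725 (none)

Checks pass: Σm=0; 18 even; l₃=8∈[4,10].
(2·3+1)(2·7+1)(2·8+1) = 1785
Δ: 2! 4! 12! / 19! → 1/5290740
sum: t=0:+1/7257600 t=1:−1/2073600 t=2:+1/7257600 = -1/4838400
3j²(3 7 8; 0 0 0) = Δ·Π!·Σ² = 252/20995  (sign -1)
sum: t=0:+1/479001600 t=1:−1/1916006400 = 1/638668800
3j²(3 7 8; 0 -6 6) = Δ·Π!·Σ² = 117/6460  (sign +1)
combine: 4πI² = 1785·252/20995·117/6460 = 11907/30685
take √, sign -1: I = -0.17572485
No selection rule forces the value: the integral is nonzero (none).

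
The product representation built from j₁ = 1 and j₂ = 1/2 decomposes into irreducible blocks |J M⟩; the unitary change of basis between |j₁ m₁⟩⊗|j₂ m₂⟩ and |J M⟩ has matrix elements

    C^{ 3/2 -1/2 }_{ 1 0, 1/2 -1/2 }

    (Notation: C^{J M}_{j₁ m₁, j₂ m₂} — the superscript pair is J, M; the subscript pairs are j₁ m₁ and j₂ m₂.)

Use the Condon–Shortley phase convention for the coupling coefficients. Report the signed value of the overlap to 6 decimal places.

j₁+j₂−J=0  J+j₁−j₂=2  J−j₁+j₂=1  j₁+j₂+J+1=4
(j₁±m₁, j₂±m₂, J±M) = (1,1,0,1,1,2)
P² = 2/3
sum k=0..0:
  [0] +1/1 = 1
S = 1
C² = P²·S² = 2/3 ; C = +0.816497

+0.816497  (= +√(2/3))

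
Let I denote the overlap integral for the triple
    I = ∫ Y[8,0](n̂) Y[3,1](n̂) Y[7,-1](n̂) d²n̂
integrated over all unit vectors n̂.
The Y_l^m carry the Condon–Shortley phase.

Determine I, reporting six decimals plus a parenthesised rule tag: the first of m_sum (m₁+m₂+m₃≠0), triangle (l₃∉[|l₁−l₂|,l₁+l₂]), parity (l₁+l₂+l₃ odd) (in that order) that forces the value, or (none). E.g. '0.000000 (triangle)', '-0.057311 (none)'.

0.011037 (none)

Checks pass: Σm=0; 18 even; l₃=7∈[5,11].
(2·8+1)(2·3+1)(2·7+1) = 1785
Δ: 4! 12! 2! / 19! → 1/5290740
sum: t=1:−1/7257600 t=2:+1/2073600 t=3:−1/7257600 = 1/4838400
3j²(8 3 7; 0 0 0) = Δ·Π!·Σ² = 252/20995  (sign -1)
sum: t=2:+1/4147200 t=3:−1/3628800 t=4:+1/46448640 = -1/77414400
3j²(8 3 7; 0 1 -1) = Δ·Π!·Σ² = 3/41990  (sign -1)
combine: 4πI² = 1785·252/20995·3/41990 = 7938/5185765
take √, sign +1: I = 0.01103683
No selection rule forces the value: the integral is nonzero (none).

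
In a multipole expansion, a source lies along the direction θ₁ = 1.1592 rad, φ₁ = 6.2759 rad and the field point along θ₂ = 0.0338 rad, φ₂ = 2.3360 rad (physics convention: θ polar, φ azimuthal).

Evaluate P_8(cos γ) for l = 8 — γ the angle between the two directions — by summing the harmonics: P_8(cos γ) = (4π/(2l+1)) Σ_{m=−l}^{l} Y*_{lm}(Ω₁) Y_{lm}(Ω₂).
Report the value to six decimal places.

Summing Y*_{l m}(θ₁,φ₁)·Y_{l m}(θ₂,φ₂) over m ∈ [−8, 8]; prefactor 4π/(2·8+1) = 0.739198:
  [-8]  conj(Y_{8,-8})(Ω₁) = +0.256111-0.014944i ; Y_{8,-8}(Ω₂) = +0.000000+0.000000i ; Δ = +0.000000+0.000000i
  [-7]  conj(Y_{8,-7})(Ω₁) = +0.447378-0.022835i ; Y_{8,-7}(Ω₂) = -0.000000+0.000000i ; Δ = -0.000000+0.000000i
  [-6]  conj(Y_{8,-6})(Ω₁) = +0.312176-0.013654i ; Y_{8,-6}(Ω₂) = +0.000000-0.000000i ; Δ = +0.000000-0.000000i
  [-5]  conj(Y_{8,-5})(Ω₁) = -0.125940+0.004590i ; Y_{8,-5}(Ω₂) = +0.000000+0.000000i ; Δ = -0.000000-0.000000i
  [-4]  conj(Y_{8,-4})(Ω₁) = -0.356964+0.010405i ; Y_{8,-4}(Ω₂) = -0.000018-0.000001i ; Δ = +0.000006+0.000000i
  [-3]  conj(Y_{8,-3})(Ω₁) = -0.043673+0.000955i ; Y_{8,-3}(Ω₂) = +0.000402-0.000356i ; Δ = -0.000017+0.000016i
  [-2]  conj(Y_{8,-2})(Ω₁) = +0.326379-0.004756i ; Y_{8,-2}(Ω₂) = -0.000473+0.011704i ; Δ = -0.000099+0.003822i
  [-1]  conj(Y_{8,-1})(Ω₁) = +0.110536-0.000805i ; Y_{8,-1}(Ω₂) = -0.114360-0.119075i ; Δ = -0.012737-0.013070i
  [+0]  conj(Y_{8,0})(Ω₁) = -0.310474-0.000000i ; Y_{8,0}(Ω₂) = +1.139310+0.000000i ; Δ = -0.353726-0.000000i
  [+1]  conj(Y_{8,1})(Ω₁) = -0.110536-0.000805i ; Y_{8,1}(Ω₂) = +0.114360-0.119075i ; Δ = -0.012737+0.013070i
  [+2]  conj(Y_{8,2})(Ω₁) = +0.326379+0.004756i ; Y_{8,2}(Ω₂) = -0.000473-0.011704i ; Δ = -0.000099-0.003822i
  [+3]  conj(Y_{8,3})(Ω₁) = +0.043673+0.000955i ; Y_{8,3}(Ω₂) = -0.000402-0.000356i ; Δ = -0.000017-0.000016i
  [+4]  conj(Y_{8,4})(Ω₁) = -0.356964-0.010405i ; Y_{8,4}(Ω₂) = -0.000018+0.000001i ; Δ = +0.000006-0.000000i
  [+5]  conj(Y_{8,5})(Ω₁) = +0.125940+0.004590i ; Y_{8,5}(Ω₂) = -0.000000+0.000000i ; Δ = -0.000000+0.000000i
  [+6]  conj(Y_{8,6})(Ω₁) = +0.312176+0.013654i ; Y_{8,6}(Ω₂) = +0.000000+0.000000i ; Δ = +0.000000+0.000000i
  [+7]  conj(Y_{8,7})(Ω₁) = -0.447378-0.022835i ; Y_{8,7}(Ω₂) = +0.000000+0.000000i ; Δ = -0.000000-0.000000i
  [+8]  conj(Y_{8,8})(Ω₁) = +0.256111+0.014944i ; Y_{8,8}(Ω₂) = +0.000000-0.000000i ; Δ = +0.000000-0.000000i
Accumulated sum -0.379420-0.000000i; after 4π/(2l+1) scaling, -0.280466-0.000000i ⇒ P_8 = -0.280466

-0.280466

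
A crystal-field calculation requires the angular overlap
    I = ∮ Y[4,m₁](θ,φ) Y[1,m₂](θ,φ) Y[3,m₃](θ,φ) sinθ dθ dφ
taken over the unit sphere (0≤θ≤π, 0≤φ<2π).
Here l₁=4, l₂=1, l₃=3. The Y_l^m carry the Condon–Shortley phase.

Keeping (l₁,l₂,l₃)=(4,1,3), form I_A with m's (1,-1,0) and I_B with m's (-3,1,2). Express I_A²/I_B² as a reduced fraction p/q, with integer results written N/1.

10/21

l's match ⇒ only the (l;m) 3-j factors differ between A and B.
A: triangle coeff Δ(4,1,3) = 1/252; Σ_t [0,0]: t=0:+1/72 = 1/72; (3j)²=5/126 [(4 1 3; 1 -1 0)], sign=-1
B: triangle coeff Δ(4,1,3) = 1/252; Σ_t [2,2]: t=2:+1/240 = 1/240; (3j)²=1/12 [(4 1 3; -3 1 2)], sign=-1
I_A²/I_B² = (5/126)/(1/12) = 10/21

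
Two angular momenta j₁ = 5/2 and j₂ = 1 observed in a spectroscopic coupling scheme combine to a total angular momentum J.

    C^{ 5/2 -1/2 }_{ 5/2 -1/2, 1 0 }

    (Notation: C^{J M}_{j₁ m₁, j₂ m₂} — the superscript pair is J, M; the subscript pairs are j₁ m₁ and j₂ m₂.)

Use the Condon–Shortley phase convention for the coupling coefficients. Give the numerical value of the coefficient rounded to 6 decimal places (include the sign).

triangle: 1!×4!×1!/7! = 24/5040
(j±m)!: 2!×3!×1!×1!×2!×3! = 144
prefactor² = (2J+1)×Δ×N² = 144/35
  k=0: +1/(0!×1!×3!×1!×1!×0!) = 1/6
  k=1: −1/(1!×0!×2!×0!×2!×1!) = -1/4
Σ = -1/12  ⇒  CG² = 144/35×(-1/12)² = 1/35
CG = −√(1/35) = -0.169031

-0.169031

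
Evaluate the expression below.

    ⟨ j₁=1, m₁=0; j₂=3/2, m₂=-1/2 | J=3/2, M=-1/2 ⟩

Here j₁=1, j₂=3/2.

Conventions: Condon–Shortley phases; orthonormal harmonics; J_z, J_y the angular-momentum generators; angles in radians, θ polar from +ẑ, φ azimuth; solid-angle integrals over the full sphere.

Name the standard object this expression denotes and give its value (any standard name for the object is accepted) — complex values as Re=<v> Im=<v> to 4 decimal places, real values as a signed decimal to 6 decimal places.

This is a Clebsch–Gordan (vector-coupling) coefficient.
√[4·1!1!2!/5! · 1!1!1!2!1!2!] = √(4/15)
  +(−1)^0/∏(0,1,1,1,0,1)! = 1  (running 1)
  +(−1)^1/∏(1,0,0,0,1,2)! = -1/2  (running 1/2)
⟨..|..⟩ = √(4/15)·(1/2) = +0.258199

Clebsch–Gordan coefficient, +√(1/15) ≈ +0.258199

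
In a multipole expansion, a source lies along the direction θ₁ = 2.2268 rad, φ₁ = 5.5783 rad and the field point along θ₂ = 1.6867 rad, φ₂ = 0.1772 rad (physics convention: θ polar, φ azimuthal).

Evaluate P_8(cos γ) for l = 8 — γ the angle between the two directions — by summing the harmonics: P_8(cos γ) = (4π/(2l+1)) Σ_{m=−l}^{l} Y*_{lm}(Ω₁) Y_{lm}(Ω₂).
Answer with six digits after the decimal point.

Expand P_8 via completeness: Σ_{m} conj(Y_{8,m}) at Ω₁ times Y_{8,m} at Ω₂ —
  m=-8: Y*=0.06409 + 0.04813j  Y=0.07453 - 0.48268j  product 0.02801 - 0.02735j
  m=-7: Y*=-0.05429 - 0.24072j  Y=-0.07379 + 0.21515j  product 0.05580 + 0.00608j
  m=-6: Y*=-0.19832 + 0.37810j  Y=-0.14047 + 0.25256j  product -0.06763 - 0.10320j
  m=-5: Y*=0.37101 - 0.14941j  Y=0.16100 - 0.19715j  product 0.03028 - 0.09720j
  m=-4: Y*=-0.04099 - 0.01368j  Y=0.16597 - 0.14231j  product -0.00875 + 0.00356j
  m=-3: Y*=-0.17489 - 0.28923j  Y=-0.22692 + 0.13344j  product 0.07828 + 0.04229j
  m=-2: Y*=-0.03741 + 0.23033j  Y=-0.17427 + 0.06448j  product -0.00833 - 0.04255j
  m=-1: Y*=-0.18457 + 0.15701j  Y=0.26179 - 0.04688j  product -0.04096 + 0.04976j
  m=+0: Y*=0.27405 + 0.00000j  Y=0.17592 + 0.00000j  product 0.04821 + 0.00000j
  m=+1: Y*=0.18457 + 0.15701j  Y=-0.26179 - 0.04688j  product -0.04096 - 0.04976j
  m=+2: Y*=-0.03741 - 0.23033j  Y=-0.17427 - 0.06448j  product -0.00833 + 0.04255j
  m=+3: Y*=0.17489 - 0.28923j  Y=0.22692 + 0.13344j  product 0.07828 - 0.04229j
  m=+4: Y*=-0.04099 + 0.01368j  Y=0.16597 + 0.14231j  product -0.00875 - 0.00356j
  m=+5: Y*=-0.37101 - 0.14941j  Y=-0.16100 - 0.19715j  product 0.03028 + 0.09720j
  m=+6: Y*=-0.19832 - 0.37810j  Y=-0.14047 - 0.25256j  product -0.06763 + 0.10320j
  m=+7: Y*=0.05429 - 0.24072j  Y=0.07379 + 0.21515j  product 0.05580 - 0.00608j
  m=+8: Y*=0.06409 - 0.04813j  Y=0.07453 + 0.48268j  product 0.02801 + 0.02735j
Accumulated sum 0.18158 - 0.00000j; after 4π/(2l+1) scaling, 0.13422 - 0.00000j ⇒ P_8 = 0.134223

0.134223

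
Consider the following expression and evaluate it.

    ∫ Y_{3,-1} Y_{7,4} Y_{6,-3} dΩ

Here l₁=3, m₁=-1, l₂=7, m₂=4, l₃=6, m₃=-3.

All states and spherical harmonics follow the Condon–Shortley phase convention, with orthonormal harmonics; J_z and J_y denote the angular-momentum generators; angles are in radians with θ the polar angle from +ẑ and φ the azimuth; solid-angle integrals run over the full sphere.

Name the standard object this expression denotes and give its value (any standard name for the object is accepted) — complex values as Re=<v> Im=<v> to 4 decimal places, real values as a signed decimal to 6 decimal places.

This is a Gaunt coefficient — the integral of a triple product of spherical harmonics over the sphere.
Checks pass: Σm=0; 16 even; l₃=6∈[4,10].
(2·3+1)(2·7+1)(2·6+1) = 1365
Δ: 4! 2! 10! / 17! → 1/2042040
sum: t=1:−1/207360 t=2:+1/57600 t=3:−1/207360 = 1/129600
3j²(3 7 6; 0 0 0) = Δ·Π!·Σ² = 168/12155  (sign +1)
sum: t=2:+1/2903040 t=3:−1/483840 t=4:+1/1451520 = -1/967680
3j²(3 7 6; -1 4 -3) = Δ·Π!·Σ² = 81/6188  (sign +1)
combine: 4πI² = 1365·168/12155·81/6188 = 10206/41327
take √, sign +1: I = 0.14018641

Gaunt coefficient, +0.140186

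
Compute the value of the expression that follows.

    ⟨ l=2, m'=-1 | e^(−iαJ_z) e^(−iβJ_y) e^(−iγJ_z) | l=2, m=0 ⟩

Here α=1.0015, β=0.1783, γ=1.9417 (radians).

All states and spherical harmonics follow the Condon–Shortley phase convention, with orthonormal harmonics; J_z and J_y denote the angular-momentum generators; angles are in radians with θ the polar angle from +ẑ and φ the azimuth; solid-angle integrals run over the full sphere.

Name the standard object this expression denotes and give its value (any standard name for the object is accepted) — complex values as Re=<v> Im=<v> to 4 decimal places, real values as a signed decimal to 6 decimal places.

Wigner D-matrix element, Re=0.1152 Im=0.1801

This is a Wigner D-matrix element — the rotation-matrix element ⟨l m'| R(α,β,γ) |l m⟩ in the angular-momentum basis.
Split into d^2_{-1,0}(β=0.1783) × two z-phases.
With c≡cos(β/2)=0.996029 and s≡sin(β/2)=0.089032, N=[1·6·2·2]^{1/2}=4.898979
k: max(0,(0)−(-1))=1 … min(2+(0),2−(-1))=2
  k=1: (−1)^0·4.8990/(2)·0.9960^3·0.0890^1 = +0.215495
  k=2: (−1)^1·4.8990/(2)·0.9960^1·0.0890^3 = -0.001722
d^2_{-1,0}(0.1783) = +0.215495 -0.001722 = +0.213773
Attach z-rotation phases: D = e^{-i(-1)(1.0015)}·(+0.213773)·e^{-i(0)(1.9417)} = +0.115232+0.180057i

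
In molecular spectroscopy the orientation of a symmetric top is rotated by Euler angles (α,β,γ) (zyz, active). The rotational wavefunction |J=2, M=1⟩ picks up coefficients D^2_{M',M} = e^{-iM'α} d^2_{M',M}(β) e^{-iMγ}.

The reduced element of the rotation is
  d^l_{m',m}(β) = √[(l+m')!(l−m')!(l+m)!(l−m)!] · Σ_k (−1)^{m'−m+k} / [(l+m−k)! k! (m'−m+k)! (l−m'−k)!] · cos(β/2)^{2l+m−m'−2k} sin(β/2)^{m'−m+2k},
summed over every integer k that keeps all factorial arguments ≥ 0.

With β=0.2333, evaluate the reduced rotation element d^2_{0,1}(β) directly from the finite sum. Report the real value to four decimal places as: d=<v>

d=0.2755

d^2_{0,1}(β=0.2333) via the finite sum:
c=cos(0.233300/2)=0.993204, s=sin(0.233300/2)=0.116386; N=√[2·2·6·1]=4.898979
The bounds max(0,m−m')=1 and min(l+m,l−m')=2 give 2 terms
  k=1: (−1)^0·4.8990/(2)·0.9932^3·0.1164^1 = +0.279313
  k=2: (−1)^1·4.8990/(2)·0.9932^1·0.1164^3 = -0.003835
d^2_{0,1}(0.2333) = +0.279313 -0.003835 = +0.275477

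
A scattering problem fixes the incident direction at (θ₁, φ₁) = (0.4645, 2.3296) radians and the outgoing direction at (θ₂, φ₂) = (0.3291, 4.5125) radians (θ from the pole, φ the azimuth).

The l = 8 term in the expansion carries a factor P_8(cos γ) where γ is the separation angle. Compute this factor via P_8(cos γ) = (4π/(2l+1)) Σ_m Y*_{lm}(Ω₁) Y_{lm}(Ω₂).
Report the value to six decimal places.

0.151119

Addition theorem: P_8(cos γ) = (4π/17) Σ_m Y*_{lm}(Ω₁) Y_{lm}(Ω₂), m = −8…8:
  m=-8: Y*=+0.000817-0.000177i  Y=-0.000002+0.000061i  product +0.000000+0.000000i
  m=-7: Y*=-0.005511-0.003764i  Y=+0.000708-0.000123i  product -0.000004-0.000002i
  m=-6: Y*=+0.005312+0.033009i  Y=-0.001936-0.004970i  product +0.000154-0.000090i
  m=-5: Y*=+0.071585-0.093693i  Y=-0.023813+0.015309i  product -0.000270+0.003327i
  m=-4: Y*=-0.294607+0.031458i  Y=+0.076783+0.078989i  product -0.025106-0.020855i
  m=-3: Y*=+0.381312+0.324852i  Y=+0.173135-0.253252i  product +0.148288-0.040325i
  m=-2: Y*=-0.024235-0.455205i  Y=-0.514356-0.217332i  product -0.086465+0.239404i
  m=-1: Y*=+0.035404-0.037339i  Y=-0.096063+0.474165i  product +0.014304+0.020374i
  m=+0: Y*=-0.473679-0.000000i  Y=-0.216679+0.000000i  product +0.102636+0.000000i
  m=+1: Y*=-0.035404-0.037339i  Y=+0.096063+0.474165i  product +0.014304-0.020374i
  m=+2: Y*=-0.024235+0.455205i  Y=-0.514356+0.217332i  product -0.086465-0.239404i
  m=+3: Y*=-0.381312+0.324852i  Y=-0.173135-0.253252i  product +0.148288+0.040325i
  m=+4: Y*=-0.294607-0.031458i  Y=+0.076783-0.078989i  product -0.025106+0.020855i
  m=+5: Y*=-0.071585-0.093693i  Y=+0.023813+0.015309i  product -0.000270-0.003327i
  m=+6: Y*=+0.005312-0.033009i  Y=-0.001936+0.004970i  product +0.000154+0.000090i
  m=+7: Y*=+0.005511-0.003764i  Y=-0.000708-0.000123i  product -0.000004+0.000002i
  m=+8: Y*=+0.000817+0.000177i  Y=-0.000002-0.000061i  product +0.000000-0.000000i
Total Σ_m = +0.204436-0.000000i. Multiply by 0.739198: +0.151119-0.000000i. P_8(cos γ) = 0.151119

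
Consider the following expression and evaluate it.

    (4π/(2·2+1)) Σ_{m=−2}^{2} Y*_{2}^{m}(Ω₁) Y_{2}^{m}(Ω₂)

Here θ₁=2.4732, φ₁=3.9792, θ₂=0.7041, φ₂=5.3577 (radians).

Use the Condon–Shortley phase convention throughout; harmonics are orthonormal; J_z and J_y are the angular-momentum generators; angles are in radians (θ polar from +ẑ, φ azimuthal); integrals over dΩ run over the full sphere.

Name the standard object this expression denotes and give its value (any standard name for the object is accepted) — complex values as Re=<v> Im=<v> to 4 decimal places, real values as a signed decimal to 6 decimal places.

Legendre polynomial (addition theorem), -0.092035

This sum is the spherical-harmonic addition theorem: it equals the Legendre polynomial P_l(cos γ) of the angle γ between the two directions.
Expand P_2 via completeness: Σ_{m} conj(Y_{2,m}) at Ω₁ times Y_{2,m} at Ω₂ —
  m=-2: (-0.015463, 0.147544) × (-0.044761, 0.155560) = (-0.022260, -0.009010)  (running Σ = (-0.022260, -0.009010))
  m=-1: (0.251465, 0.279196) × (0.229259, 0.304529) = (-0.027373, 0.140587)  (running Σ = (-0.049632, 0.131577))
  m=0: (0.267396, -0.000000) × (0.234280, 0.000000) = (0.062645, 0.000000)  (running Σ = (0.013013, 0.131577))
  m=1: (-0.251465, 0.279196) × (-0.229259, 0.304529) = (-0.027373, -0.140587)  (running Σ = (-0.014360, -0.009010))
  m=2: (-0.015463, -0.147544) × (-0.044761, -0.155560) = (-0.022260, 0.009010)  (running Σ = (-0.036619, 0.000000))
Total Σ_m = (-0.036619, 0.000000). Multiply by 2.513274: (-0.092035, 0.000000). P_2(cos γ) = -0.092035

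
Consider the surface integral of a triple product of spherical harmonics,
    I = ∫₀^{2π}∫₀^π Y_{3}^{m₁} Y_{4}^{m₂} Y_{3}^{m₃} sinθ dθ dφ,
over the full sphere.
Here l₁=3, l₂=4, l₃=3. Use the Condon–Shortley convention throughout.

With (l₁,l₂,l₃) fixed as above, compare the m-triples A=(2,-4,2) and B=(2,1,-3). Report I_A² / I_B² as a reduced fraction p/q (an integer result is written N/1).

Same 3,4,3: normalisation and zero-m 3j drop out of the ratio.
A: Δ: 4! 2! 4! / 11! → 1/34650; sum: t=0:+1/576 = 1/576; 3j²(3 4 3; 2 -4 2) = Δ·Π!·Σ² = 5/99  (sign -1)
B: Δ: 4! 2! 4! / 11! → 1/34650; sum: t=1:−1/288 = -1/288; 3j²(3 4 3; 2 1 -3) = Δ·Π!·Σ² = 5/231  (sign -1)
I_A²/I_B² = (5/99)/(5/231) = 7/3

7/3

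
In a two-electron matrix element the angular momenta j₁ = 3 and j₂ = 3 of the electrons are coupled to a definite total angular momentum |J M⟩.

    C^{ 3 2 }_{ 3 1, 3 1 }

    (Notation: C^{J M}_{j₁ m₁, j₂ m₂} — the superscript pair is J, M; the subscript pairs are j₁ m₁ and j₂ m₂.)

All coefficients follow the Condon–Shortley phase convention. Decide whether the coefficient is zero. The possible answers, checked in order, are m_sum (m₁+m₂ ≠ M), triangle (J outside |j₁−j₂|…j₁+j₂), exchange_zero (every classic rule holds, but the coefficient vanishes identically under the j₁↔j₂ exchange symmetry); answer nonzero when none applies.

exchange_zero

m-sum: m₁+m₂ = 1+1 = 2, M = 2  ✓
triangle: |j₁−j₂| = 0 ≤ J = 3 ≤ j₁+j₂ = 6  ✓
exchange: j₁=j₂ and m₁=m₂, and (−1)^(j₁+j₂−J) = (−1)^3 = −1 forces ⟨j₁m₁;j₂m₂|JM⟩ = −⟨j₂m₂;j₁m₁|JM⟩ = −⟨j₁m₁;j₂m₂|JM⟩ ⇒ the coefficient vanishes identically
Racah sum check: Σ_k collapses to 0 ⇒ CG = 0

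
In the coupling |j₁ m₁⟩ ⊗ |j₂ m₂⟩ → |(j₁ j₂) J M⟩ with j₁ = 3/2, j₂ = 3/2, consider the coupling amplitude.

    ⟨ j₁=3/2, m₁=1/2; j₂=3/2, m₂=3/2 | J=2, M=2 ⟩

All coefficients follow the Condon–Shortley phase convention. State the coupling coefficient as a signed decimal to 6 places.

triangle: 1!*2!*2!/6! = 4/720
(j±m)!: 2!*1!*3!*0!*4!*0! = 288
prefactor² = (2J+1)*Δ*N² = 8
  k=1: −1/(1!*0!*0!*2!*2!*0!) = -1/4
Σ = -1/4  ⇒  CG² = 8*(-1/4)² = 1/2
CG = −√(1/2) = -0.707107

-0.707107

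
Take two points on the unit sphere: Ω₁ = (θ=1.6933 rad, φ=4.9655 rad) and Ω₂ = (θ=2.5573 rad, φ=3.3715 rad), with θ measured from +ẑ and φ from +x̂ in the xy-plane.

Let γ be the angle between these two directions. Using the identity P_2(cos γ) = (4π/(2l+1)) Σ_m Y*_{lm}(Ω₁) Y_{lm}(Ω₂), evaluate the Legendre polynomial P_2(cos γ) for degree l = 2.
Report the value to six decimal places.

-0.488059

Expand P_2 via completeness: Σ_{m} conj(Y_{2,m}) at Ω₁ times Y_{2,m} at Ω₂ —
  term(m=-2) = (-0.044674, -0.002075)   from Y*(Ω₁)=(-0.332784, -0.184499), Y(Ω₂)=(0.105325, -0.052159)
  term(m=-1) = (-0.000773, 0.033295)   from Y*(Ω₁)=(-0.023463, 0.090711), Y(Ω₂)=(0.346096, -0.081002)
  term(m=+0) = (-0.103299, -0.000000)   from Y*(Ω₁)=(-0.301263, -0.000000), Y(Ω₂)=(0.342888, 0.000000)
  term(m=+1) = (-0.000773, -0.033295)   from Y*(Ω₁)=(0.023463, 0.090711), Y(Ω₂)=(-0.346096, -0.081002)
  term(m=+2) = (-0.044674, 0.002075)   from Y*(Ω₁)=(-0.332784, 0.184499), Y(Ω₂)=(0.105325, 0.052159)
Total Σ_m = (-0.194192, 0.000000). Multiply by 2.513274: (-0.488059, 0.000000). P_2(cos γ) = -0.488059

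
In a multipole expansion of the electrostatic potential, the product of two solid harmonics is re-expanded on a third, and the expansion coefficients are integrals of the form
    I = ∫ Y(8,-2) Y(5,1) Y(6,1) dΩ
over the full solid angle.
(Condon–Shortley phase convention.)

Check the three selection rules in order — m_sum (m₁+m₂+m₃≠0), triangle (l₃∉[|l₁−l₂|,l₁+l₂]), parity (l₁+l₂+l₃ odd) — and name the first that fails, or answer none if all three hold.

azimuthal sum: -2 + 1 + 1 = 0  ✓
3 ≤ 6 ≤ 13 (triangle on l)  ✓
L = 8 + 5 + 6 = 19 (odd)  ✗

parity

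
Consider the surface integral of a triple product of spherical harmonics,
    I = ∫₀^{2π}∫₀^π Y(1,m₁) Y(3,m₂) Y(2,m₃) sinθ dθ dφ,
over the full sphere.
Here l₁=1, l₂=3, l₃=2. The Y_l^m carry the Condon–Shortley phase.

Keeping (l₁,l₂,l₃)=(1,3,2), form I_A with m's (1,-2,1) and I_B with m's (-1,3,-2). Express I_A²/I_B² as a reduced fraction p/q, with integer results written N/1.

2/3

Same 1,3,2: normalisation and zero-m 3j drop out of the ratio.
A: Δ: 2! 0! 4! / 7! → 1/105; sum: t=0:+1/12 = 1/12; 3j²(1 3 2; 1 -2 1) = Δ·Π!·Σ² = 2/21  (sign -1)
B: Δ: 2! 0! 4! / 7! → 1/105; sum: t=2:+1/48 = 1/48; 3j²(1 3 2; -1 3 -2) = Δ·Π!·Σ² = 1/7  (sign +1)
I_A²/I_B² = (2/21)/(1/7) = 2/3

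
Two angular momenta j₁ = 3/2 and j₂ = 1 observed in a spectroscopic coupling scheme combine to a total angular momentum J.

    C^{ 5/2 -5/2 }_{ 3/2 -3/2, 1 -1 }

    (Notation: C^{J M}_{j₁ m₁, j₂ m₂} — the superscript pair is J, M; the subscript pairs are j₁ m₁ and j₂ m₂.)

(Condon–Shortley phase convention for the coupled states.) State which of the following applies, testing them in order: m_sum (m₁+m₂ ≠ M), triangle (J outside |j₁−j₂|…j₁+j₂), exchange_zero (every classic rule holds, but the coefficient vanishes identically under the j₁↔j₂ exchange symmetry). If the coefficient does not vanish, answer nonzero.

nonzero

m-sum: m₁+m₂ = -3/2+(-1) = -5/2, M = -5/2  ✓
triangle: |j₁−j₂| = 1/2 ≤ J = 5/2 ≤ j₁+j₂ = 5/2  ✓
exchange: j₁≠j₂ or m₁≠m₂ — the exchange symmetry imposes no constraint here
value check: CG = +1 = +1.000000 ≠ 0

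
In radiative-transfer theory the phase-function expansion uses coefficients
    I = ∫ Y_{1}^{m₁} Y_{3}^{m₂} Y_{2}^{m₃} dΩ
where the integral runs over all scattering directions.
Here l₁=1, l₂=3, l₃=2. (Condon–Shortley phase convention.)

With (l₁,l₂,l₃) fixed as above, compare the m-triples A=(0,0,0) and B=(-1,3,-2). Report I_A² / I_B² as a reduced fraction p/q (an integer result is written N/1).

Same 1,3,2: normalisation and zero-m 3j drop out of the ratio.
A: Δ: 2! 0! 4! / 7! → 1/105; sum: t=1:−1/4 = -1/4; 3j²(1 3 2; 0 0 0) = Δ·Π!·Σ² = 3/35  (sign -1)
B: Δ: 2! 0! 4! / 7! → 1/105; sum: t=2:+1/48 = 1/48; 3j²(1 3 2; -1 3 -2) = Δ·Π!·Σ² = 1/7  (sign +1)
I_A²/I_B² = (3/35)/(1/7) = 3/5

3/5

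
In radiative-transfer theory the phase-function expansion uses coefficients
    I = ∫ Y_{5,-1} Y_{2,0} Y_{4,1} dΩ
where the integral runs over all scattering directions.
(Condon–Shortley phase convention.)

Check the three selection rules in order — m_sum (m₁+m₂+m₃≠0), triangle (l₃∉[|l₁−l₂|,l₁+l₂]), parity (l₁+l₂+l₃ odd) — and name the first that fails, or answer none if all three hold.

parity

m₁+m₂+m₃ = -1 + 0 + 1 = 0  ✓
triangle: |5−2|=3 ≤ l₃=4 ≤ 5+2=7  ✓
parity: l₁+l₂+l₃ = 11 is odd  ✗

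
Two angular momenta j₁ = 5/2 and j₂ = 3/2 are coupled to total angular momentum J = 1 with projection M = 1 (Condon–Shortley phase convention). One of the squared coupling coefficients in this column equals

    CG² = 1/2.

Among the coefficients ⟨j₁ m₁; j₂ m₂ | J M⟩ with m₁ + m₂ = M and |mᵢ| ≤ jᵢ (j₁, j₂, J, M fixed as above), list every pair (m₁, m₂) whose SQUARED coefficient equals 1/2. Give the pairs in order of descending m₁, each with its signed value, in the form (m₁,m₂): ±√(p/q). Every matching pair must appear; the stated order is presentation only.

Admissible pairs with m₁+m₂ = M = 1: (-1/2,3/2), (1/2,1/2), (3/2,-1/2), (5/2,-3/2)
  (m₁,m₂)=(5/2,-3/2): CG² = 1/2, CG = +√(1/2)   ← matches the target
  (m₁,m₂)=(3/2,-1/2): CG² = 3/10, CG = −√(3/10)
  (m₁,m₂)=(1/2,1/2): CG² = 3/20, CG = +√(3/20)
  (m₁,m₂)=(-1/2,3/2): CG² = 1/20, CG = −√(1/20)
Pairs with CG² = 1/2: (5/2,-3/2): +√(1/2)

(5/2,-3/2): +√(1/2)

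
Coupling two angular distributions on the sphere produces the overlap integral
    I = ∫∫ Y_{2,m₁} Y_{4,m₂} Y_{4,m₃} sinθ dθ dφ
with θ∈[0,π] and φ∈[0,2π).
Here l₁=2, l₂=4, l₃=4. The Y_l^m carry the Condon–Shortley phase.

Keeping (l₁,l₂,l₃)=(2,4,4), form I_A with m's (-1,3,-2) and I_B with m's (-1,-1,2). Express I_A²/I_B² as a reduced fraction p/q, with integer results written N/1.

175/81

l's match ⇒ only the (l;m) 3-j factors differ between A and B.
A: triangle coeff Δ(2,4,4) = 1/13860; Σ_t [1,2]: t=1:−1/1440 t=2:+1/240 = 1/288; (3j)²=5/132 [(2 4 4; -1 3 -2)], sign=+1
B: triangle coeff Δ(2,4,4) = 1/13860; Σ_t [1,2]: t=1:−1/96 t=2:+1/240 = -1/160; (3j)²=27/1540 [(2 4 4; -1 -1 2)], sign=-1
I_A²/I_B² = (5/132)/(27/1540) = 175/81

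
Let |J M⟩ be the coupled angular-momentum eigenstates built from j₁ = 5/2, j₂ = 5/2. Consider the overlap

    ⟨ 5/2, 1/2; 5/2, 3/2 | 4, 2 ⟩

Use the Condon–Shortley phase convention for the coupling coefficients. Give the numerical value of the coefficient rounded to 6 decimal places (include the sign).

−√(5/28) = -0.422577

j₁+j₂−J=1  J+j₁−j₂=4  J−j₁+j₂=4  j₁+j₂+J+1=10
(j₁±m₁, j₂±m₂, J±M) = (3,2,4,1,6,2)
P² = 20736/35
sum k=0..1:
  [0] +1/96 = 1/96
  [1] −1/36 = -1/36
S = -5/288
C² = P²·S² = 5/28 ; C = -0.422577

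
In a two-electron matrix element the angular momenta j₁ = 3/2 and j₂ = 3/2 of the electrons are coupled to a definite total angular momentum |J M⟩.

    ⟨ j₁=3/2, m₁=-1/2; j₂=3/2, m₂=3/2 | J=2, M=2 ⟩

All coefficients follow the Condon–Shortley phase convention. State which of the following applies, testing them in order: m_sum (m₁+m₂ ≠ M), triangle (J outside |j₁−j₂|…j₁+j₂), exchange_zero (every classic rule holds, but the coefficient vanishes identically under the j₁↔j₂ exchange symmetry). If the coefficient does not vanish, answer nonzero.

m_sum

m-sum: m₁+m₂ = -1/2+3/2 = 1, M = 2  ✗ ⇒ coefficient is 0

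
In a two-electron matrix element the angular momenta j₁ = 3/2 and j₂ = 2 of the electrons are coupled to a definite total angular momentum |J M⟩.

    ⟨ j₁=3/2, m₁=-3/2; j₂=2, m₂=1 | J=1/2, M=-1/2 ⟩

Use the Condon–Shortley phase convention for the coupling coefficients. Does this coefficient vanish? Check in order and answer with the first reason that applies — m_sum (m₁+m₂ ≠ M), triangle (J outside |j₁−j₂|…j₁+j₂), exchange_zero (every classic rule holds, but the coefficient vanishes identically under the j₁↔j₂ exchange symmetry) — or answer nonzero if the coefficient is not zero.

nonzero

m-sum: m₁+m₂ = -3/2+1 = -1/2, M = -1/2  ✓
triangle: |j₁−j₂| = 1/2 ≤ J = 1/2 ≤ j₁+j₂ = 7/2  ✓
exchange: j₁≠j₂ or m₁≠m₂ — the exchange symmetry imposes no constraint here
value check: CG = −√(1/10) = -0.316228 ≠ 0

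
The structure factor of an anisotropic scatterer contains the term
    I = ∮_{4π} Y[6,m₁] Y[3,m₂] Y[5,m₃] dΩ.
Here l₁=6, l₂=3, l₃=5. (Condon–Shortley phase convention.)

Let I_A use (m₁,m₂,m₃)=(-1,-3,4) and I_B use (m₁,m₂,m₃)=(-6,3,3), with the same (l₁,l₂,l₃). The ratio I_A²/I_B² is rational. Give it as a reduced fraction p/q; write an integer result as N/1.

l's match ⇒ only the (l;m) 3-j factors differ between A and B.
A: triangle coeff Δ(6,3,5) = 1/675675; Σ_t [0,0]: t=0:+1/241920 = 1/241920; (3j)²=4/1001 [(6 3 5; -1 -3 4)], sign=-1
B: triangle coeff Δ(6,3,5) = 1/675675; Σ_t [4,4]: t=4:+1/1935360 = 1/1935360; (3j)²=1/91 [(6 3 5; -6 3 3)], sign=+1
I_A²/I_B² = (4/1001)/(1/91) = 4/11

4/11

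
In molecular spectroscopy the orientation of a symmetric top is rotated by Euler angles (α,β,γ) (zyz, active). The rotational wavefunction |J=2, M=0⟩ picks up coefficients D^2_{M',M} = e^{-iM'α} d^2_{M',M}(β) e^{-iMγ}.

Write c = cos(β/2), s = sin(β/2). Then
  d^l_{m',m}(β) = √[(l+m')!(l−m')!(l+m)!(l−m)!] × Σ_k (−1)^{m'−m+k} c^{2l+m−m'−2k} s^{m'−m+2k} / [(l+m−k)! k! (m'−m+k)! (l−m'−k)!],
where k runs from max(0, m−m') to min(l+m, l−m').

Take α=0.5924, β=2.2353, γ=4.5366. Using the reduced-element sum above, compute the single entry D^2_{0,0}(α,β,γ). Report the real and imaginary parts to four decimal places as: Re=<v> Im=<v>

D^2_{0,0}(0.5924,2.2353,4.5366) = e^{-i·0·0.5924}·d^2_{0,0}(2.2353)·e^{-i·0·4.5366}. Compute d first:
c=cos(2.235300/2)=0.437796, s=sin(2.235300/2)=0.899074; N=√[2·2·2·2]=4.000000
The bounds max(0,m−m')=0 and min(l+m,l−m')=2 give 3 terms
  k=0: (−1)^0·4.0000/(4)·0.4378^4·0.8991^0 = +0.036736
  k=1: (−1)^1·4.0000/(1)·0.4378^2·0.8991^2 = -0.619720
  k=2: (−1)^2·4.0000/(4)·0.4378^0·0.8991^4 = +0.653404
d^2_{0,0}(2.2353) = +0.036736 -0.619720 +0.653404 = +0.070420
Attach z-rotation phases: D = e^{-i(0)(0.5924)}·(+0.070420)·e^{-i(0)(4.5366)} = +0.070420+0.000000i

Re=0.0704 Im=0.0000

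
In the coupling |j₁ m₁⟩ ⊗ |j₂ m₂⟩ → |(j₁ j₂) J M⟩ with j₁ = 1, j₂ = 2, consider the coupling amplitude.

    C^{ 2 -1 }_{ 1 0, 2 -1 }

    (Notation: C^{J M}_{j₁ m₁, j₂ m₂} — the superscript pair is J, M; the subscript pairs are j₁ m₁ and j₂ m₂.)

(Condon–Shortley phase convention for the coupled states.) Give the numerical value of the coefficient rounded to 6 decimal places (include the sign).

+0.408248

√[5·1!1!3!/6! · 1!1!1!3!1!3!] = √(3/2)
  +(−1)^0/∏(0,1,1,1,0,2)! = 1/2  (running 1/2)
  +(−1)^1/∏(1,0,0,0,1,3)! = -1/6  (running 1/3)
⟨..|..⟩ = √(3/2)·(1/3) = +0.408248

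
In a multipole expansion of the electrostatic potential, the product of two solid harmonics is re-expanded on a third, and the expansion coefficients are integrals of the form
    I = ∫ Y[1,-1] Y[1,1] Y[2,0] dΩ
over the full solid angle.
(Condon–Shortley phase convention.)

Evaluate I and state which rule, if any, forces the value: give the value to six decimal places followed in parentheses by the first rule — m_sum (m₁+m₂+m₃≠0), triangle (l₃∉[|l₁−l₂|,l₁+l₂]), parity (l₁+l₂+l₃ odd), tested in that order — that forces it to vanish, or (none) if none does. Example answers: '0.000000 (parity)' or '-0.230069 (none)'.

0.126157 (none)

Checks pass: Σm=0; 4 even; l₃=2∈[0,2].
(2·1+1)(2·1+1)(2·2+1) = 45
Δ: 0! 2! 2! / 5! → 1/30
sum: t=0:+1/1 = 1/1
3j²(1 1 2; 0 0 0) = Δ·Π!·Σ² = 2/15  (sign +1)
sum: t=0:+1/4 = 1/4
3j²(1 1 2; -1 1 0) = Δ·Π!·Σ² = 1/30  (sign +1)
combine: 4πI² = 45·2/15·1/30 = 1/5
take √, sign +1: I = 0.12615663
No selection rule forces the value: the integral is nonzero (none).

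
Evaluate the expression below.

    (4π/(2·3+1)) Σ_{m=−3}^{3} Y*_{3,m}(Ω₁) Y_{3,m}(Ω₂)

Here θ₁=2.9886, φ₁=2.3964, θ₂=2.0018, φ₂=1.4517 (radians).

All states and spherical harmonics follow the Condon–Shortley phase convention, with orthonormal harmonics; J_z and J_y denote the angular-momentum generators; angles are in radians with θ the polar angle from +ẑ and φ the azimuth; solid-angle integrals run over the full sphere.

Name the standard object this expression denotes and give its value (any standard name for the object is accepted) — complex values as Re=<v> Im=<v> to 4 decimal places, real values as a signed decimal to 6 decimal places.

Legendre polynomial (addition theorem), -0.439603

This sum is the spherical-harmonic addition theorem: it equals the Legendre polynomial P_l(cos γ) of the angle γ between the two directions.
Summing Y*_{l m}(θ₁,φ₁)·Y_{l m}(θ₂,φ₂) over m ∈ [−3, 3]; prefactor 4π/(2·3+1) = 1.795196:
  [-3]  conj(Y_{3,-3})(Ω₁) = (0.000911, 0.001162) ; Y_{3,-3}(Ω₂) = (-0.109434, 0.293144) ; Δ = (-0.000440, 0.000140)
  [-2]  conj(Y_{3,-2})(Ω₁) = (-0.001884, 0.023382) ; Y_{3,-2}(Ω₂) = (0.342493, 0.083158) ; Δ = (-0.002590, 0.007852)
  [-1]  conj(Y_{3,-1})(Ω₁) = (-0.140588, 0.129714) ; Y_{3,-1}(Ω₂) = (-0.004441, 0.037110) ; Δ = (-0.004189, -0.005793)
  [+0]  conj(Y_{3,0})(Ω₁) = (-0.694806, -0.000000) ; Y_{3,0}(Ω₂) = (0.331658, 0.000000) ; Δ = (-0.230438, -0.000000)
  [+1]  conj(Y_{3,1})(Ω₁) = (0.140588, 0.129714) ; Y_{3,1}(Ω₂) = (0.004441, 0.037110) ; Δ = (-0.004189, 0.005793)
  [+2]  conj(Y_{3,2})(Ω₁) = (-0.001884, -0.023382) ; Y_{3,2}(Ω₂) = (0.342493, -0.083158) ; Δ = (-0.002590, -0.007852)
  [+3]  conj(Y_{3,3})(Ω₁) = (-0.000911, 0.001162) ; Y_{3,3}(Ω₂) = (0.109434, 0.293144) ; Δ = (-0.000440, -0.000140)
Σ over m = (-0.244877, -0.000000); ×(4π/7) → (-0.439603, -0.000000). Real part: -0.439603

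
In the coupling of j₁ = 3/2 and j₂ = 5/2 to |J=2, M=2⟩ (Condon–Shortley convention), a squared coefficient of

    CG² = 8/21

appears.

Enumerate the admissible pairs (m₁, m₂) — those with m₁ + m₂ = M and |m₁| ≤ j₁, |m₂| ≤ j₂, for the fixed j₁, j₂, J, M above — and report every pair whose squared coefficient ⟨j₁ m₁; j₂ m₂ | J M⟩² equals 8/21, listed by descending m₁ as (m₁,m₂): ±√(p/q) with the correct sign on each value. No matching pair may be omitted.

(1/2,3/2): −√(8/21)

Admissible pairs with m₁+m₂ = M = 2: (-1/2,5/2), (1/2,3/2), (3/2,1/2)
  (m₁,m₂)=(3/2,1/2): CG² = 1/7, CG = +√(1/7)
  (m₁,m₂)=(1/2,3/2): CG² = 8/21, CG = −√(8/21)   ← matches the target
  (m₁,m₂)=(-1/2,5/2): CG² = 10/21, CG = +√(10/21)
Pairs with CG² = 8/21: (1/2,3/2): −√(8/21)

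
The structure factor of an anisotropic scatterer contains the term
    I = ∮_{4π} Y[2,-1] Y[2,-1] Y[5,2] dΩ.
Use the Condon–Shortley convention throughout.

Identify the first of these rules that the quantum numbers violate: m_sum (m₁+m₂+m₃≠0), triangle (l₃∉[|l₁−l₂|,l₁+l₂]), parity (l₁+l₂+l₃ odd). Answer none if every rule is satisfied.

m₁+m₂+m₃ = -1 − 1 + 2 = 0  ✓
triangle: need |l₁−l₂| ≤ l₃ ≤ l₁+l₂ = [0,4]; l₃=5 is outside  ✗
parity: l₁+l₂+l₃ = 9 is odd

triangle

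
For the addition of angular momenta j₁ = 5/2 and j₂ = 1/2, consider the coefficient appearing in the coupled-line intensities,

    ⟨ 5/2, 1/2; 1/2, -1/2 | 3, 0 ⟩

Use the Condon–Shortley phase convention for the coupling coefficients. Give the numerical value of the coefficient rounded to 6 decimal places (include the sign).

√[7·0!5!1!/7! · 3!2!0!1!3!3!] = √(72)
  +(−1)^0/∏(0,0,2,0,3,1)! = 1/12  (running 1/12)
⟨..|..⟩ = √(72)·(1/12) = +0.707107

+0.707107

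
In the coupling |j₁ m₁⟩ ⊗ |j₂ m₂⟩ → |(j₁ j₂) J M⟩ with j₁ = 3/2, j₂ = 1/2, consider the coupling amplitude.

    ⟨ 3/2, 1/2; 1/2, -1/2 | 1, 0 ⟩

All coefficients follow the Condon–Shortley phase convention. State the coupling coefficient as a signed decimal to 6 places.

+√(1/2) = +0.707107

j₁+j₂−J=1  J+j₁−j₂=2  J−j₁+j₂=0  j₁+j₂+J+1=4
(j₁±m₁, j₂±m₂, J±M) = (2,1,0,1,1,1)
P² = 1/2
sum k=0..0:
  [0] +1/1 = 1
S = 1
C² = P²·S² = 1/2 ; C = +0.707107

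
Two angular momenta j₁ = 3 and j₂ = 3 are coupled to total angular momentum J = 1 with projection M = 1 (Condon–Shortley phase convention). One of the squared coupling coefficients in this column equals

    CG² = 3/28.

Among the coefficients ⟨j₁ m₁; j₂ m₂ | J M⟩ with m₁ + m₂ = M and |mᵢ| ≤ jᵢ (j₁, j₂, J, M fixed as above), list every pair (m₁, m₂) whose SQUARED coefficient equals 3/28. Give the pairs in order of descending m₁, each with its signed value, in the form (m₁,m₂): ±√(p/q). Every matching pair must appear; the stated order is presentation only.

(3,-2): +√(3/28); (-2,3): −√(3/28)

Admissible pairs with m₁+m₂ = M = 1: (-2,3), (-1,2), (0,1), (1,0), (2,-1), (3,-2)
  (m₁,m₂)=(3,-2): CG² = 3/28, CG = +√(3/28)   ← matches the target
  (m₁,m₂)=(2,-1): CG² = 5/28, CG = −√(5/28)
  (m₁,m₂)=(1,0): CG² = 3/14, CG = +√(3/14)
  (m₁,m₂)=(0,1): CG² = 3/14, CG = −√(3/14)
  (m₁,m₂)=(-1,2): CG² = 5/28, CG = +√(5/28)
  (m₁,m₂)=(-2,3): CG² = 3/28, CG = −√(3/28)   ← matches the target
Pairs with CG² = 3/28: (3,-2): +√(3/28); (-2,3): −√(3/28)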